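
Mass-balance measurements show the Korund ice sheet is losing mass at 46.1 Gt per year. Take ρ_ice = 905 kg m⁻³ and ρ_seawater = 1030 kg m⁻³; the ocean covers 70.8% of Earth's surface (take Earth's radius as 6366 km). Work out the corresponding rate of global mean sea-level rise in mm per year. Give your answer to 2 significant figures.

≈ 0.12 mm/yr

ρ_w = 1030 kg m⁻³. Annual water volume added = 46.1 Gt / ρ_w = 4.610×10^13 kg / 1030 kg m⁻³ = 4.476×10^10 m³.
Δh per year = 4.476×10^10 / 3.61×10^14 = 1.24×10^-4 m = 0.12 mm.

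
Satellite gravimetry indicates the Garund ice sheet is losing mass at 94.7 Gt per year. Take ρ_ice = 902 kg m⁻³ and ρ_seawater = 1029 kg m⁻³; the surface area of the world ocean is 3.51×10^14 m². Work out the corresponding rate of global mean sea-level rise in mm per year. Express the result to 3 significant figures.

≈ 0.262 mm/yr

ρ_w = 1029 kg m⁻³. Annual water volume added = 94.7 Gt / ρ_w = 9.470×10^13 kg / 1029 kg m⁻³ = 9.203×10^10 m³.
Δh per year = 9.203×10^10 / 3.51×10^14 = 2.62×10^-4 m = 0.262 mm.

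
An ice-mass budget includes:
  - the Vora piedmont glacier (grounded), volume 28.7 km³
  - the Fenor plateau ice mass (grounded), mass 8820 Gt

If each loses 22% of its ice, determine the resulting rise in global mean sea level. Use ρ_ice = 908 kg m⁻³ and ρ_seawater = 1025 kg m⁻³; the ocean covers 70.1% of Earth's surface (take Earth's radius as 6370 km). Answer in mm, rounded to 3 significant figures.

Vora: 0.22 × 28.7 km³ × (908/1025) = 5.593 km³ of water.
Fenor: 0.22 × 8820 Gt = 1.940×10^15 kg; dividing by ρ_w = 1025 kg m⁻³ gives 1.893×10^12 m³ of water.
Total added water ≈ 1.899×10^12 m³ over 3.57×10^14 m² → Δh = 5.31×10^-3 m = 5.31 mm.

≈ 5.31 mm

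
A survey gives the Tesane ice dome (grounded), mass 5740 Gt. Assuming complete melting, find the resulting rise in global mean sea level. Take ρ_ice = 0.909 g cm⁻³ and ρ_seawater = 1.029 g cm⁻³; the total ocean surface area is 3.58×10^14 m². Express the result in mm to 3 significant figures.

Tesane: 5740 Gt = 5.740×10^15 kg; dividing by ρ_w = 1.029 g cm⁻³ = 1029 kg m⁻³ gives 5.578×10^12 m³ of water.
Spread over 3.58×10^14 m² of ocean, Δh = 5.578×10^12 / 3.58×10^14 = 0.0156 m = 15.6 mm.

≈ 15.6 mm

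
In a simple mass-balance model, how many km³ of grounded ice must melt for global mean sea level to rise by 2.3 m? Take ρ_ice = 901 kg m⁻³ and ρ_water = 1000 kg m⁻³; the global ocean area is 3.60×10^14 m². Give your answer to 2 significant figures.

Required water volume = Δh × A = 2.3 m × 3.60×10^14 m² = 8.280×10^14 m³ = 8.280×10^5 km³.
Ice volume = water volume × ρ_w/ρ_ice = 8.280×10^5 × 1000/901 = 9.2×10^5 km³.

≈ 9.2×10^5 km³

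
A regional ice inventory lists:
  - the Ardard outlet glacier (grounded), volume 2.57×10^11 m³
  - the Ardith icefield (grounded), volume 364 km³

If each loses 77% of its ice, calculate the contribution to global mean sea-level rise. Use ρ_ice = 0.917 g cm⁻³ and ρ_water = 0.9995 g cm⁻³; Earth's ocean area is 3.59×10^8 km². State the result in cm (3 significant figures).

≈ 0.122 cm

Ardard: 0.77 × 2.57×10^11 m³ × (917/999.5) = 1.816×10^11 m³ of water.
Ardith: 0.77 × 364 km³ × (917/999.5) = 257.1 km³ of water.
Total added water ≈ 4.387×10^11 m³ over 3.59×10^14 m² → Δh = 1.22×10^-3 m = 0.122 cm.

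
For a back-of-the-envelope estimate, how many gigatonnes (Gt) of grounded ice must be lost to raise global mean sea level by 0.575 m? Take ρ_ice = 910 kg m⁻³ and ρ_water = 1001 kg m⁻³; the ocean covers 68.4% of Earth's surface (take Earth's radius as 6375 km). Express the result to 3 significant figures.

≈ 2.01×10^5 Gt

Required water volume = Δh × A = 0.575 m × 3.49×10^14 m² = 2.009×10^14 m³.
ρ_w = 1001 kg m⁻³, so the mass of water = 2.009×10^14 m³ × 1001 kg m⁻³ = 2.011×10^17 kg = 2.01×10^5 Gt (and the same mass of ice, by conservation).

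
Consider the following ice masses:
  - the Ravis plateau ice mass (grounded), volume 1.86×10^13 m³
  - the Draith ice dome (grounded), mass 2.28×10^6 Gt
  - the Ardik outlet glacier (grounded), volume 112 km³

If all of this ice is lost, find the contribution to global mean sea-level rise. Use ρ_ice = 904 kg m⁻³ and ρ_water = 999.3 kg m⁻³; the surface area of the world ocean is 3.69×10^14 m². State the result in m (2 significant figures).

≈ 6.2 m

Ravis: 1.86×10^13 m³ × (904/999.3) = 1.683×10^13 m³ of water.
Draith: 2.28×10^6 Gt = 2.280×10^18 kg; dividing by ρ_w = 999.3 kg m⁻³ gives 2.282×10^15 m³ of water.
Ardik: 112 km³ × (904/999.3) = 101.3 km³ of water.
Total added water ≈ 2.299×10^15 m³ over 3.69×10^14 m² → Δh = 6.23 m.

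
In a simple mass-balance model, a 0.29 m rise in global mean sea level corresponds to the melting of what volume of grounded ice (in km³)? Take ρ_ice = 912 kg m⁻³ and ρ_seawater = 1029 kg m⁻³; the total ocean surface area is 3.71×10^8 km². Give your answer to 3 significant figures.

≈ 1.21×10^5 km³

Required water volume = Δh × A = 0.29 m × 3.71×10^14 m² = 1.076×10^14 m³ = 1.076×10^5 km³.
Ice volume = water volume × ρ_w/ρ_ice = 1.076×10^5 × 1029/912 = 1.21×10^5 km³.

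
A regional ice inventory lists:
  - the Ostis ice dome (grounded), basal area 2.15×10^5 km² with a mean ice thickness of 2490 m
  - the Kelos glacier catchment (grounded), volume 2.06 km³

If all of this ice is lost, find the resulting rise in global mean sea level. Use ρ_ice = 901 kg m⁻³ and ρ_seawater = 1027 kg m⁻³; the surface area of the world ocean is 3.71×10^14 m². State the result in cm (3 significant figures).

Ostis: ice volume = 2.15×10^5 km² × 2490 m = 5.354×10^5 km³; 5.354×10^5 × (901/1027) = 4.697×10^5 km³ of water.
Kelos: 2.06 km³ × (901/1027) = 1.807 km³ of water.
Total added water ≈ 4.697×10^14 m³ over 3.71×10^14 m² → Δh = 1.27 m = 127 cm.

≈ 127 cm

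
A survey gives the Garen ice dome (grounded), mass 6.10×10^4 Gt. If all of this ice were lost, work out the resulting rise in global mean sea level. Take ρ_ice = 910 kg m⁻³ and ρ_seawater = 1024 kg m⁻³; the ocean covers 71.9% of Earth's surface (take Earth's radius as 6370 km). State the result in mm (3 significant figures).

Garen: 6.10×10^4 Gt = 6.100×10^16 kg; dividing by ρ_w = 1024 kg m⁻³ gives 5.957×10^13 m³ of water.
Spread over 3.67×10^14 m² of ocean, Δh = 5.957×10^13 / 3.67×10^14 = 0.162 m = 162 mm.

≈ 162 mm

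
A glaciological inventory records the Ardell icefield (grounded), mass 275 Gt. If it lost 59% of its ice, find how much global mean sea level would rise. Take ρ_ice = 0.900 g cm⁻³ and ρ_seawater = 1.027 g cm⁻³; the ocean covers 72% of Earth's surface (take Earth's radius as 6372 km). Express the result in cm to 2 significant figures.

Ardell: 0.59 × 275 Gt = 1.622×10^14 kg; dividing by ρ_w = 1.027 g cm⁻³ = 1027 kg m⁻³ gives 1.580×10^11 m³ of water.
Spread over 3.67×10^14 m² of ocean, Δh = 1.580×10^11 / 3.67×10^14 = 4.30×10^-4 m = 0.043 cm.

≈ 0.043 cm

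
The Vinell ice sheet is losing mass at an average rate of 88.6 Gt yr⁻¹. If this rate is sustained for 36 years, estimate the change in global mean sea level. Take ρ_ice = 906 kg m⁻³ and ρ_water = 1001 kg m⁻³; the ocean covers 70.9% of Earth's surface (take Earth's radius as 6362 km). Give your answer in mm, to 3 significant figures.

≈ 8.84 mm

Total mass lost = 88.6 Gt/yr × 36 yr = 3190 Gt = 3.190×10^15 kg.
ρ_w = 1001 kg m⁻³, so water volume = 3.190×10^15 / 1001 = 3.186×10^12 m³.
Δh = 3.186×10^12 / 3.61×10^14 = 8.84×10^-3 m = 8.84 mm.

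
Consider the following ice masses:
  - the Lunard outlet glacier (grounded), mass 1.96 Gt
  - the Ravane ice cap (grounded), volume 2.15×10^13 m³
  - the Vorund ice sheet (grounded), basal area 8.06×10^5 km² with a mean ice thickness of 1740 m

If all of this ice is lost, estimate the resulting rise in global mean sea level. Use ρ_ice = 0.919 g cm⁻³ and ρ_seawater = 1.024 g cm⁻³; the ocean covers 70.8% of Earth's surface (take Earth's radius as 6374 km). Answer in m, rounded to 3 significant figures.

≈ 3.54 m

Lunard: 1.96 Gt = 1.960×10^12 kg; dividing by ρ_w = 1.024 g cm⁻³ = 1024 kg m⁻³ gives 1.914×10^9 m³ of water.
Ravane: 2.15×10^13 m³ × (919/1024) = 1.930×10^13 m³ of water.
Vorund: ice volume = 8.06×10^5 km² × 1740 m = 1.402×10^6 km³; 1.402×10^6 × (919/1024) = 1.259×10^6 km³ of water.
Total added water ≈ 1.278×10^15 m³ over 3.61×10^14 m² → Δh = 3.54 m.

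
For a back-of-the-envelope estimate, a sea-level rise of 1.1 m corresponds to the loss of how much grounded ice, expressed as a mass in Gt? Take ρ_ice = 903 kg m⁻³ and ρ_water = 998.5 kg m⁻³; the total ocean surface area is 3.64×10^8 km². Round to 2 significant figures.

Required water volume = Δh × A = 1.1 m × 3.64×10^14 m² = 4.004×10^14 m³.
ρ_w = 998.5 kg m⁻³, so the mass of water = 4.004×10^14 m³ × 998.5 kg m⁻³ = 3.998×10^17 kg = 4.0×10^5 Gt (and the same mass of ice, by conservation).

≈ 4.0×10^5 Gt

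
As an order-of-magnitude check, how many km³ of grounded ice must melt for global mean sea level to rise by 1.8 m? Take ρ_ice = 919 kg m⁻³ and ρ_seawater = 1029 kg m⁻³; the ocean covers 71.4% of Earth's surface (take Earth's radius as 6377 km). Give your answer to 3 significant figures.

≈ 7.35×10^5 km³

Required water volume = Δh × A = 1.8 m × 3.65×10^14 m² = 6.568×10^14 m³ = 6.568×10^5 km³.
Ice volume = water volume × ρ_w/ρ_ice = 6.568×10^5 × 1029/919 = 7.35×10^5 km³.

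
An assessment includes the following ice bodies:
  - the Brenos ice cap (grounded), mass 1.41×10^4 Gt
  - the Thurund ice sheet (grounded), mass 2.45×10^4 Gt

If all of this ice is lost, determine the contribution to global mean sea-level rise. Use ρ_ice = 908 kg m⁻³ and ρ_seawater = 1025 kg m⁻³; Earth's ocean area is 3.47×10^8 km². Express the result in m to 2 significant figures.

Brenos: 1.41×10^4 Gt = 1.410×10^16 kg; dividing by ρ_w = 1025 kg m⁻³ gives 1.376×10^13 m³ of water.
Thurund: 2.45×10^4 Gt = 2.450×10^16 kg; dividing by ρ_w = 1025 kg m⁻³ gives 2.390×10^13 m³ of water.
Total added water ≈ 3.766×10^13 m³ over 3.47×10^14 m² → Δh = 0.109 m.

≈ 0.11 m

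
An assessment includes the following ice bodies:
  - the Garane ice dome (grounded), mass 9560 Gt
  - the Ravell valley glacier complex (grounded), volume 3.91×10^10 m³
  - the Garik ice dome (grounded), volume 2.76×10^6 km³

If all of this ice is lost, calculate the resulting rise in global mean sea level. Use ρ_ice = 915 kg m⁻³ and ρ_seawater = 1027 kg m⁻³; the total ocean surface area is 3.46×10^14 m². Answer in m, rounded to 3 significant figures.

≈ 7.13 m

Garane: 9560 Gt = 9.560×10^15 kg; dividing by ρ_w = 1027 kg m⁻³ gives 9.309×10^12 m³ of water.
Ravell: 3.91×10^10 m³ × (915/1027) = 3.484×10^10 m³ of water.
Garik: 2.76×10^6 km³ × (915/1027) = 2.459×10^6 km³ of water.
Total added water ≈ 2.468×10^15 m³ over 3.46×10^14 m² → Δh = 7.13 m.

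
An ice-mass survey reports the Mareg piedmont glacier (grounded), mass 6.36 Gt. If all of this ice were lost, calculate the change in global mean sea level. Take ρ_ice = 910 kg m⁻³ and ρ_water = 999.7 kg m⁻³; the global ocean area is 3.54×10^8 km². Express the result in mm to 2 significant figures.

Mareg: 6.36 Gt = 6.360×10^12 kg; dividing by ρ_w = 999.7 kg m⁻³ gives 6.362×10^9 m³ of water.
Spread over 3.54×10^14 m² of ocean, Δh = 6.362×10^9 / 3.54×10^14 = 1.80×10^-5 m = 0.018 mm.

≈ 0.018 mm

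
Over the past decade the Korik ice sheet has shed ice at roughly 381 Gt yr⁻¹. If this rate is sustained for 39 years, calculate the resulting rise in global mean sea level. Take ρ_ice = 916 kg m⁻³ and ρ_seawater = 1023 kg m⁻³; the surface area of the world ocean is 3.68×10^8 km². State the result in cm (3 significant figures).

≈ 3.95 cm

Total mass lost = 381 Gt/yr × 39 yr = 1.486×10^4 Gt = 1.486×10^16 kg.
ρ_w = 1023 kg m⁻³, so water volume = 1.486×10^16 / 1023 = 1.452×10^13 m³.
Δh = 1.452×10^13 / 3.68×10^14 = 0.0395 m = 3.95 cm.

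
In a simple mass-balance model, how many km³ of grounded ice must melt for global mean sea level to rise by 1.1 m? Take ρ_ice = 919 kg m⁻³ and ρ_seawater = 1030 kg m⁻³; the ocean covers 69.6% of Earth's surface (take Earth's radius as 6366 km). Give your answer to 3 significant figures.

≈ 4.37×10^5 km³

Required water volume = Δh × A = 1.1 m × 3.54×10^14 m² = 3.899×10^14 m³ = 3.899×10^5 km³.
Ice volume = water volume × ρ_w/ρ_ice = 3.899×10^5 × 1030/919 = 4.37×10^5 km³.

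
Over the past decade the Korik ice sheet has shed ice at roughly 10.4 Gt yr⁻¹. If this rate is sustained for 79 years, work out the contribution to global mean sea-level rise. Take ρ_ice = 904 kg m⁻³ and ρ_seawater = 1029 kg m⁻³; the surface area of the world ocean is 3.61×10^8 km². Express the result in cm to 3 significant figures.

≈ 0.221 cm

Total mass lost = 10.4 Gt/yr × 79 yr = 821.6 Gt = 8.216×10^14 kg.
ρ_w = 1029 kg m⁻³, so water volume = 8.216×10^14 / 1029 = 7.984×10^11 m³.
Δh = 7.984×10^11 / 3.61×10^14 = 2.21×10^-3 m = 0.221 cm.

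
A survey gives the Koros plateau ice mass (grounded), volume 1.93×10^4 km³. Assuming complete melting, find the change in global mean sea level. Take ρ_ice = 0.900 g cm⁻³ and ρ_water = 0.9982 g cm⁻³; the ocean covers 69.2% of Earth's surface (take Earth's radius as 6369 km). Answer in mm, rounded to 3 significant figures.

Koros: 1.93×10^4 km³ × (900/998.2) = 1.740×10^4 km³ of water.
Spread over 3.53×10^14 m² of ocean, Δh = 1.740×10^13 / 3.53×10^14 = 0.0493 m = 49.3 mm.

≈ 49.3 mm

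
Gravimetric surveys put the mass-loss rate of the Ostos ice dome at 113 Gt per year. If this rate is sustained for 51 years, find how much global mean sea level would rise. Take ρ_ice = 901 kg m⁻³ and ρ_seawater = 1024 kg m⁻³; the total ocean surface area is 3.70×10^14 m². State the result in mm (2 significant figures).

Total mass lost = 113 Gt/yr × 51 yr = 5763 Gt = 5.763×10^15 kg.
ρ_w = 1024 kg m⁻³, so water volume = 5.763×10^15 / 1024 = 5.628×10^12 m³.
Δh = 5.628×10^12 / 3.70×10^14 = 0.0152 m = 15 mm.

≈ 15 mm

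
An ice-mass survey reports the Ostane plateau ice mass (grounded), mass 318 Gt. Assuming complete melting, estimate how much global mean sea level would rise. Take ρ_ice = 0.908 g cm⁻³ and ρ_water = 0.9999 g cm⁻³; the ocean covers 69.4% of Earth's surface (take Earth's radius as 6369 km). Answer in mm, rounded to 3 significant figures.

Ostane: 318 Gt = 3.180×10^14 kg; dividing by ρ_w = 0.9999 g cm⁻³ = 999.9 kg m⁻³ gives 3.180×10^11 m³ of water.
Spread over 3.54×10^14 m² of ocean, Δh = 3.180×10^11 / 3.54×10^14 = 8.99×10^-4 m = 0.899 mm.

≈ 0.899 mm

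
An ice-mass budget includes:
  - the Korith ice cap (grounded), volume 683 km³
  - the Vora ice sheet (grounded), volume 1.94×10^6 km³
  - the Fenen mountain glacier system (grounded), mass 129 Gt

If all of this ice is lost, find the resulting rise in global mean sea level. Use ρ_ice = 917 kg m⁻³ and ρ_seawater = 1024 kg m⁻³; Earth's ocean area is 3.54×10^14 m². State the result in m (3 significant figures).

Korith: 683 km³ × (917/1024) = 611.6 km³ of water.
Vora: 1.94×10^6 km³ × (917/1024) = 1.737×10^6 km³ of water.
Fenen: 129 Gt = 1.290×10^14 kg; dividing by ρ_w = 1024 kg m⁻³ gives 1.260×10^11 m³ of water.
Total added water ≈ 1.738×10^15 m³ over 3.54×10^14 m² → Δh = 4.91 m.

≈ 4.91 m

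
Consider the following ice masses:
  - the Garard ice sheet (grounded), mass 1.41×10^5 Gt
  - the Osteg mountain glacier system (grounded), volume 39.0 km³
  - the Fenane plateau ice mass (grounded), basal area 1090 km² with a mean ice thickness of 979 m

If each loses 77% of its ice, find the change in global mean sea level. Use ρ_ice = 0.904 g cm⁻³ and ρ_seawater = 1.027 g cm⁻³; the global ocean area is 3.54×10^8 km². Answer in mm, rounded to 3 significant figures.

≈ 301 mm

Garard: 0.77 × 1.41×10^5 Gt = 1.086×10^17 kg; dividing by ρ_w = 1.027 g cm⁻³ = 1027 kg m⁻³ gives 1.057×10^14 m³ of water.
Osteg: 0.77 × 39.0 km³ × (904/1027) = 26.43 km³ of water.
Fenane: ice volume = 1090 km² × 979 m = 1067 km³; 0.77 × 1067 × (904/1027) = 723.3 km³ of water.
Total added water ≈ 1.065×10^14 m³ over 3.54×10^14 m² → Δh = 0.301 m = 301 mm.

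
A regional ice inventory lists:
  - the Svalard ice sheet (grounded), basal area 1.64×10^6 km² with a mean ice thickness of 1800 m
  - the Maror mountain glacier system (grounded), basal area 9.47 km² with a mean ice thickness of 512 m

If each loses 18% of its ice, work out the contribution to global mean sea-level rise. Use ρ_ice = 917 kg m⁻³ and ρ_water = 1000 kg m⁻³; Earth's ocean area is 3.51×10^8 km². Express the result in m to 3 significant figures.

≈ 1.39 m

Svalard: ice volume = 1.64×10^6 km² × 1800 m = 2.952×10^6 km³; 0.18 × 2.952×10^6 × (917/1000) = 4.873×10^5 km³ of water.
Maror: ice volume = 9.47 km² × 512 m = 4.849 km³; 0.18 × 4.849 × (917/1000) = 0.8003 km³ of water.
Total added water ≈ 4.873×10^14 m³ over 3.51×10^14 m² → Δh = 1.39 m.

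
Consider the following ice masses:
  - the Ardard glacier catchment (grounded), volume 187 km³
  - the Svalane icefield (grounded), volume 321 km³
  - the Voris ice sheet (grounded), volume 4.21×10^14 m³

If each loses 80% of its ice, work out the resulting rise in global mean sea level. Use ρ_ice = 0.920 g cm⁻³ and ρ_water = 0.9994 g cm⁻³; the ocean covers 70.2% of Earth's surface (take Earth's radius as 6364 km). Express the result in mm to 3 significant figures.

≈ 869 mm

Ardard: 0.8 × 187 km³ × (920/999.4) = 137.7 km³ of water.
Svalane: 0.8 × 321 km³ × (920/999.4) = 236.4 km³ of water.
Voris: 0.8 × 4.21×10^14 m³ × (920/999.4) = 3.100×10^14 m³ of water.
Total added water ≈ 3.104×10^14 m³ over 3.57×10^14 m² → Δh = 0.869 m = 869 mm.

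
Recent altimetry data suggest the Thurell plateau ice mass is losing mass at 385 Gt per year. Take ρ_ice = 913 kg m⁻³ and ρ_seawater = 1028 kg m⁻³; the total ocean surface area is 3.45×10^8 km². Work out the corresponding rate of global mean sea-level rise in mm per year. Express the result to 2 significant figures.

ρ_w = 1028 kg m⁻³. Annual water volume added = 385 Gt / ρ_w = 3.850×10^14 kg / 1028 kg m⁻³ = 3.745×10^11 m³.
Δh per year = 3.745×10^11 / 3.45×10^14 = 1.09×10^-3 m = 1.1 mm.

≈ 1.1 mm/yr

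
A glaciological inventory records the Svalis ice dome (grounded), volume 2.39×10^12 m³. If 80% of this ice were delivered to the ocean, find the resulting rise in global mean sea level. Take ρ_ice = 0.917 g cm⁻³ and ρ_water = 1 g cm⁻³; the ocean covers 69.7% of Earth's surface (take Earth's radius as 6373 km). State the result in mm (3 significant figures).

≈ 4.93 mm

Svalis: 0.8 × 2.39×10^12 m³ × (917/1000) = 1.753×10^12 m³ of water.
Spread over 3.56×10^14 m² of ocean, Δh = 1.753×10^12 / 3.56×10^14 = 4.93×10^-3 m = 4.93 mm.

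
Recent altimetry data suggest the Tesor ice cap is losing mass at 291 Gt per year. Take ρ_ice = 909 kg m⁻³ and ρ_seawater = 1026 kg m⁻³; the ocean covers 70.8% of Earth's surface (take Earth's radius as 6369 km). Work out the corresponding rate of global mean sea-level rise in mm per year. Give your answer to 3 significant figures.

ρ_w = 1026 kg m⁻³. Annual water volume added = 291 Gt / ρ_w = 2.910×10^14 kg / 1026 kg m⁻³ = 2.836×10^11 m³.
Δh per year = 2.836×10^11 / 3.61×10^14 = 7.86×10^-4 m = 0.786 mm.

≈ 0.786 mm/yr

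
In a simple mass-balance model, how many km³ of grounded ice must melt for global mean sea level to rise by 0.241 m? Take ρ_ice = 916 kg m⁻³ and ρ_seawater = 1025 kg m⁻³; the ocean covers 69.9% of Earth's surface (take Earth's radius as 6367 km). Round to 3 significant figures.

≈ 9.60×10^4 km³

Required water volume = Δh × A = 0.241 m × 3.56×10^14 m² = 8.582×10^13 m³ = 8.582×10^4 km³.
Ice volume = water volume × ρ_w/ρ_ice = 8.582×10^4 × 1025/916 = 9.60×10^4 km³.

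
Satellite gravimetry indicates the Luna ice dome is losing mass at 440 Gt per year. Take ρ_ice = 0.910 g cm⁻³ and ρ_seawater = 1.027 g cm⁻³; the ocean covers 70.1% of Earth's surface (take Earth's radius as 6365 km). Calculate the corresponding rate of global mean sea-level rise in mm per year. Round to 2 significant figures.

ρ_w = 1.027 g cm⁻³ = 1027 kg m⁻³. Annual water volume added = 440 Gt / ρ_w = 4.400×10^14 kg / 1027 kg m⁻³ = 4.284×10^11 m³.
Δh per year = 4.284×10^11 / 3.57×10^14 = 1.20×10^-3 m = 1.2 mm.

≈ 1.2 mm/yr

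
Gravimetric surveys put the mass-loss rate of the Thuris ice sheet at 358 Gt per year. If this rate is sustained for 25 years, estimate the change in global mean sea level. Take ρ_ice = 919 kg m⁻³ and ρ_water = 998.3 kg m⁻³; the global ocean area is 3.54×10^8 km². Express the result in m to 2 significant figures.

Total mass lost = 358 Gt/yr × 25 yr = 8950 Gt = 8.950×10^15 kg.
ρ_w = 998.3 kg m⁻³, so water volume = 8.950×10^15 / 998.3 = 8.965×10^12 m³.
Δh = 8.965×10^12 / 3.54×10^14 = 0.0253 m.

≈ 0.025 m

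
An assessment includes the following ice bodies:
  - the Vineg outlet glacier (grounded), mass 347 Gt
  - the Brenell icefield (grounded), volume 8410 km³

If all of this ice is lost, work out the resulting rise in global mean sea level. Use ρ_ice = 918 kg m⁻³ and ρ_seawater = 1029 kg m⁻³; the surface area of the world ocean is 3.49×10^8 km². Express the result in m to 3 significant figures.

≈ 0.0225 m

Vineg: 347 Gt = 3.470×10^14 kg; dividing by ρ_w = 1029 kg m⁻³ gives 3.372×10^11 m³ of water.
Brenell: 8410 km³ × (918/1029) = 7503 km³ of water.
Total added water ≈ 7.840×10^12 m³ over 3.49×10^14 m² → Δh = 0.0225 m.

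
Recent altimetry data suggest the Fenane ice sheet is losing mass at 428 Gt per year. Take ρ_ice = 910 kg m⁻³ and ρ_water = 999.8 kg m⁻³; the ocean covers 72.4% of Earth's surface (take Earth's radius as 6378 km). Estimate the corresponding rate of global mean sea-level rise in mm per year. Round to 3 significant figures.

ρ_w = 999.8 kg m⁻³. Annual water volume added = 428 Gt / ρ_w = 4.280×10^14 kg / 999.8 kg m⁻³ = 4.281×10^11 m³.
Δh per year = 4.281×10^11 / 3.70×10^14 = 1.16×10^-3 m = 1.16 mm.

≈ 1.16 mm/yr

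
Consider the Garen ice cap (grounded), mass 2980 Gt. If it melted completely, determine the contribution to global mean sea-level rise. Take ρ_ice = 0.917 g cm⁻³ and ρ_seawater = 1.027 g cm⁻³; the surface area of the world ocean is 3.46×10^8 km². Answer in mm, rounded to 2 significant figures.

≈ 8.4 mm

Garen: 2980 Gt = 2.980×10^15 kg; dividing by ρ_w = 1.027 g cm⁻³ = 1027 kg m⁻³ gives 2.902×10^12 m³ of water.
Spread over 3.46×10^14 m² of ocean, Δh = 2.902×10^12 / 3.46×10^14 = 8.39×10^-3 m = 8.4 mm.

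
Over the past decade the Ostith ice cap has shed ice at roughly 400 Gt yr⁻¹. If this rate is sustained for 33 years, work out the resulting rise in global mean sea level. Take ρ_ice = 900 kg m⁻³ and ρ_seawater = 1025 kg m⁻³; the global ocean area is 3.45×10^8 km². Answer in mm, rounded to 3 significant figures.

≈ 37.3 mm

Total mass lost = 400 Gt/yr × 33 yr = 1.320×10^4 Gt = 1.320×10^16 kg.
ρ_w = 1025 kg m⁻³, so water volume = 1.320×10^16 / 1025 = 1.288×10^13 m³.
Δh = 1.288×10^13 / 3.45×10^14 = 0.0373 m = 37.3 mm.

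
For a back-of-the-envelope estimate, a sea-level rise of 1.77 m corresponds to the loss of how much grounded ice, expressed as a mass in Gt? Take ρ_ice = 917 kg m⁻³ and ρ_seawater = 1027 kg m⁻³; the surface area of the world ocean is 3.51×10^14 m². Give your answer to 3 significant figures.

Required water volume = Δh × A = 1.77 m × 3.51×10^14 m² = 6.213×10^14 m³.
ρ_w = 1027 kg m⁻³, so the mass of water = 6.213×10^14 m³ × 1027 kg m⁻³ = 6.380×10^17 kg = 6.38×10^5 Gt (and the same mass of ice, by conservation).

≈ 6.38×10^5 Gt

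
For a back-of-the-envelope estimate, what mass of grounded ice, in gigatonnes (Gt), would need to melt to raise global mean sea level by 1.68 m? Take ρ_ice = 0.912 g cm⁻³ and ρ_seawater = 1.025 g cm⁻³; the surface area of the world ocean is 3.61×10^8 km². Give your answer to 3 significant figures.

≈ 6.22×10^5 Gt

Required water volume = Δh × A = 1.68 m × 3.61×10^14 m² = 6.065×10^14 m³.
ρ_w = 1.025 g cm⁻³ = 1025 kg m⁻³, so the mass of water = 6.065×10^14 m³ × 1025 kg m⁻³ = 6.216×10^17 kg = 6.22×10^5 Gt (and the same mass of ice, by conservation).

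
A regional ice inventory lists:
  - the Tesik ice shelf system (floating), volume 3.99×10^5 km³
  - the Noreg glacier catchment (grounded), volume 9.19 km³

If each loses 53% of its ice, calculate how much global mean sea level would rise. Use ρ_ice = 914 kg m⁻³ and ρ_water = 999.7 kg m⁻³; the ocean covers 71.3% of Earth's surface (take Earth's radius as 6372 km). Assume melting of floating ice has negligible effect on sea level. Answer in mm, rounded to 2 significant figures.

The Tesik ice shelf system is floating and already displaces its own weight of water, so its melt adds essentially nothing to sea level.
Noreg: 0.53 × 9.19 km³ × (914/999.7) = 4.453 km³ of water.
Total added water ≈ 4.453×10^9 m³ over 3.64×10^14 m² → Δh = 1.22×10^-5 m = 0.012 mm.

≈ 0.012 mm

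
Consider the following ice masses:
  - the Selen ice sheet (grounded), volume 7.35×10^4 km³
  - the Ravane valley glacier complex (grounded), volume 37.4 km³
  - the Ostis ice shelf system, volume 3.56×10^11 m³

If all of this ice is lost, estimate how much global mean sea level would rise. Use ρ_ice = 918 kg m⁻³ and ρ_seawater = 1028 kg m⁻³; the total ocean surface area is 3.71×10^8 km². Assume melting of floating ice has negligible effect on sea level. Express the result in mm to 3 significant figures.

≈ 177 mm

Selen: 7.35×10^4 km³ × (918/1028) = 6.564×10^4 km³ of water.
Ravane: 37.4 km³ × (918/1028) = 33.40 km³ of water.
The Ostis ice shelf system is floating and already displaces its own weight of water, so its melt adds essentially nothing to sea level.
Total added water ≈ 6.567×10^13 m³ over 3.71×10^14 m² → Δh = 0.177 m = 177 mm.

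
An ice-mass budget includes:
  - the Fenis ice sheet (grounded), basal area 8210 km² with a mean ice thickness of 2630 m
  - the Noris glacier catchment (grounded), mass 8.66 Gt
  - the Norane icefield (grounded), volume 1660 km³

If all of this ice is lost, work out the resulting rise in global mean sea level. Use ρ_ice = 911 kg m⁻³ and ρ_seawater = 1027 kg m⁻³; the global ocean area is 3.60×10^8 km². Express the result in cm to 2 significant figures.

≈ 5.7 cm

Fenis: ice volume = 8210 km² × 2630 m = 2.159×10^4 km³; 2.159×10^4 × (911/1027) = 1.915×10^4 km³ of water.
Noris: 8.66 Gt = 8.660×10^12 kg; dividing by ρ_w = 1027 kg m⁻³ gives 8.432×10^9 m³ of water.
Norane: 1660 km³ × (911/1027) = 1473 km³ of water.
Total added water ≈ 2.063×10^13 m³ over 3.60×10^14 m² → Δh = 0.0573 m = 5.7 cm.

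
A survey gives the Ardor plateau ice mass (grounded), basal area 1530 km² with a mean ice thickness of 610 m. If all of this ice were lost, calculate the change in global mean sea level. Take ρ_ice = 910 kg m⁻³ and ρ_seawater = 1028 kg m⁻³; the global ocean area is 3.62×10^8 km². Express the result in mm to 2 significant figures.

Ardor: ice volume = 1530 km² × 610 m = 933.3 km³; 933.3 × (910/1028) = 826.2 km³ of water.
Spread over 3.62×10^14 m² of ocean, Δh = 8.262×10^11 / 3.62×10^14 = 2.28×10^-3 m = 2.3 mm.

≈ 2.3 mm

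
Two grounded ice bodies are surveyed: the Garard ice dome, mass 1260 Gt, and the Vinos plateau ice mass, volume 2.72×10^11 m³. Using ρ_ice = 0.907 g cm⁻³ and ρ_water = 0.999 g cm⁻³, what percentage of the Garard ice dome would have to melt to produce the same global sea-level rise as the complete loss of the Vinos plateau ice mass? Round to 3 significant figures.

Equal sea-level rise means equal mass of meltwater, i.e. equal mass of ice lost.
Ice mass of Vinos: 2.467×10^14 kg; ice mass of Garard: 1.260×10^15 kg.
Fraction required = 2.467×10^14 / 1.260×10^15 = 0.196 → 19.6 %.

≈ 19.6 %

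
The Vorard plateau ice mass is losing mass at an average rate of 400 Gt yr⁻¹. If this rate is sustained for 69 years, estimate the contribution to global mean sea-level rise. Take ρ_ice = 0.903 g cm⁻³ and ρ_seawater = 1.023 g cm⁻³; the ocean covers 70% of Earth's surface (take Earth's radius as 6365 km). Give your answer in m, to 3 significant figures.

≈ 0.0757 m

Total mass lost = 400 Gt/yr × 69 yr = 2.760×10^4 Gt = 2.760×10^16 kg.
ρ_w = 1.023 g cm⁻³ = 1023 kg m⁻³, so water volume = 2.760×10^16 / 1023 = 2.698×10^13 m³.
Δh = 2.698×10^13 / 3.56×10^14 = 0.0757 m.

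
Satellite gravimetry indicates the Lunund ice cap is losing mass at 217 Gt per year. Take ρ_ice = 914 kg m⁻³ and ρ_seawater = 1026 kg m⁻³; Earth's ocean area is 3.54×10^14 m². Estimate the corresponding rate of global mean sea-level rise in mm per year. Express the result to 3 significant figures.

≈ 0.597 mm/yr

ρ_w = 1026 kg m⁻³. Annual water volume added = 217 Gt / ρ_w = 2.170×10^14 kg / 1026 kg m⁻³ = 2.115×10^11 m³.
Δh per year = 2.115×10^11 / 3.54×10^14 = 5.97×10^-4 m = 0.597 mm.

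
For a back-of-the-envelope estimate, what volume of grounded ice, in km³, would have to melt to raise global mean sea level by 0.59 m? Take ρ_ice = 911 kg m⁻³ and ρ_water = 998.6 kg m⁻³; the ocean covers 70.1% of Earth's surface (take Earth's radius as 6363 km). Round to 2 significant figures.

≈ 2.3×10^5 km³

Required water volume = Δh × A = 0.59 m × 3.57×10^14 m² = 2.104×10^14 m³ = 2.104×10^5 km³.
Ice volume = water volume × ρ_w/ρ_ice = 2.104×10^5 × 998.6/911 = 2.3×10^5 km³.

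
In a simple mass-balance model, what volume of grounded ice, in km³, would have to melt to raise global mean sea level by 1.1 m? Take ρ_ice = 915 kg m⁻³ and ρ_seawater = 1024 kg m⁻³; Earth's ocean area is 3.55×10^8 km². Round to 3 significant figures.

Required water volume = Δh × A = 1.1 m × 3.55×10^14 m² = 3.905×10^14 m³ = 3.905×10^5 km³.
Ice volume = water volume × ρ_w/ρ_ice = 3.905×10^5 × 1024/915 = 4.37×10^5 km³.

≈ 4.37×10^5 km³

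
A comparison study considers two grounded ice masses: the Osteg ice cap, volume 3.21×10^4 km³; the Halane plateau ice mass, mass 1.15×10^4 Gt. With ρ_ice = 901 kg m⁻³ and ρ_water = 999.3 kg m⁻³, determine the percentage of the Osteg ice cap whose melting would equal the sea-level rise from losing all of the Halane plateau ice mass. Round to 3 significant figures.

Equal sea-level rise means equal mass of meltwater, i.e. equal mass of ice lost.
Ice mass of Halane: 1.150×10^16 kg; ice mass of Osteg: 2.892×10^16 kg.
Fraction required = 1.150×10^16 / 2.892×10^16 = 0.398 → 39.8 %.

≈ 39.8 %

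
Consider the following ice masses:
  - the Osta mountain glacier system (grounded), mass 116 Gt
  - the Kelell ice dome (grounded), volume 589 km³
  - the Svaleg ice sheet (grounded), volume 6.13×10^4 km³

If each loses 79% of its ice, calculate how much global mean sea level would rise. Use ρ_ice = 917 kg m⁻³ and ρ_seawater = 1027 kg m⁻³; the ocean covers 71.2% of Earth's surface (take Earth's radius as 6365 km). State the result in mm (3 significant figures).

≈ 121 mm

Osta: 0.79 × 116 Gt = 9.164×10^13 kg; dividing by ρ_w = 1027 kg m⁻³ gives 8.923×10^10 m³ of water.
Kelell: 0.79 × 589 km³ × (917/1027) = 415.5 km³ of water.
Svaleg: 0.79 × 6.13×10^4 km³ × (917/1027) = 4.324×10^4 km³ of water.
Total added water ≈ 4.374×10^13 m³ over 3.62×10^14 m² → Δh = 0.121 m = 121 mm.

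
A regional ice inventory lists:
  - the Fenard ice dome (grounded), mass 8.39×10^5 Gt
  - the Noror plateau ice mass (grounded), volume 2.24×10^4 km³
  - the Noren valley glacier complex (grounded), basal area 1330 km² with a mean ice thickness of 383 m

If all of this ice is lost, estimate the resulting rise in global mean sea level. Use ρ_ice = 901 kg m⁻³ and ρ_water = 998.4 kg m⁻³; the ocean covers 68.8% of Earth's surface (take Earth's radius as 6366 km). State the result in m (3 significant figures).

Fenard: 8.39×10^5 Gt = 8.390×10^17 kg; dividing by ρ_w = 998.4 kg m⁻³ gives 8.403×10^14 m³ of water.
Noror: 2.24×10^4 km³ × (901/998.4) = 2.021×10^4 km³ of water.
Noren: ice volume = 1330 km² × 383 m = 509.4 km³; 509.4 × (901/998.4) = 459.7 km³ of water.
Total added water ≈ 8.610×10^14 m³ over 3.50×10^14 m² → Δh = 2.46 m.

≈ 2.46 m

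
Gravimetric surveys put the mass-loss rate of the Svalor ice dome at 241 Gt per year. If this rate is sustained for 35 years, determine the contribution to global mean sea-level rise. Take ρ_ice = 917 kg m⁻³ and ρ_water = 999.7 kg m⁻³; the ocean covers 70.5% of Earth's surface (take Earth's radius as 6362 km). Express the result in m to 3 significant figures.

Total mass lost = 241 Gt/yr × 35 yr = 8435 Gt = 8.435×10^15 kg.
ρ_w = 999.7 kg m⁻³, so water volume = 8.435×10^15 / 999.7 = 8.438×10^12 m³.
Δh = 8.438×10^12 / 3.59×10^14 = 0.0235 m.

≈ 0.0235 m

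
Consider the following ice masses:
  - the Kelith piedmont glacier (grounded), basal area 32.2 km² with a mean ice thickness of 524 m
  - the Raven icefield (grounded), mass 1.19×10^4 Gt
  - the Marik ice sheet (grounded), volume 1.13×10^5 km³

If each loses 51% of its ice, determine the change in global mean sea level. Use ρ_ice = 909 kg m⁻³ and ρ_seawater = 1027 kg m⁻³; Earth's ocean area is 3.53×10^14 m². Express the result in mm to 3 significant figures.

≈ 161 mm

Kelith: ice volume = 32.2 km² × 524 m = 16.87 km³; 0.51 × 16.87 × (909/1027) = 7.616 km³ of water.
Raven: 0.51 × 1.19×10^4 Gt = 6.069×10^15 kg; dividing by ρ_w = 1027 kg m⁻³ gives 5.909×10^12 m³ of water.
Marik: 0.51 × 1.13×10^5 km³ × (909/1027) = 5.101×10^4 km³ of water.
Total added water ≈ 5.693×10^13 m³ over 3.53×10^14 m² → Δh = 0.161 m = 161 mm.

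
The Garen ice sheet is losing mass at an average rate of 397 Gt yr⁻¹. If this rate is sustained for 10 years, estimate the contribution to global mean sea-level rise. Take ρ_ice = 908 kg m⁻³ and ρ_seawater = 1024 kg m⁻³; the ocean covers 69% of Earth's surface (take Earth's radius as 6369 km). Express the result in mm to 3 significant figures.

≈ 11.0 mm

Total mass lost = 397 Gt/yr × 10 yr = 3970 Gt = 3.970×10^15 kg.
ρ_w = 1024 kg m⁻³, so water volume = 3.970×10^15 / 1024 = 3.877×10^12 m³.
Δh = 3.877×10^12 / 3.52×10^14 = 0.0110 m = 11.0 mm.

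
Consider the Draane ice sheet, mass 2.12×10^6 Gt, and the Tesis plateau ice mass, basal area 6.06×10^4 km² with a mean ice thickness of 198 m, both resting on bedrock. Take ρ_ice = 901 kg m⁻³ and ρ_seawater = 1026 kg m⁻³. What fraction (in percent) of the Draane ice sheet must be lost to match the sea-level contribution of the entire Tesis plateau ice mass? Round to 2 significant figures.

Equal sea-level rise means equal mass of meltwater, i.e. equal mass of ice lost.
Ice mass of Tesis: 1.081×10^16 kg; ice mass of Draane: 2.120×10^18 kg.
Fraction required = 1.081×10^16 / 2.120×10^18 = 5.10×10^-3 → 0.51 %.

≈ 0.51 %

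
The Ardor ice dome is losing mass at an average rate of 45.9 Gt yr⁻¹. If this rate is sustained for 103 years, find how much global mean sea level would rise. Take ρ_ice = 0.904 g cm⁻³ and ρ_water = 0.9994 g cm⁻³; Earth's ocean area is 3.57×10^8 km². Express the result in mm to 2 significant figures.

Total mass lost = 45.9 Gt/yr × 103 yr = 4728 Gt = 4.728×10^15 kg.
ρ_w = 0.9994 g cm⁻³ = 999.4 kg m⁻³, so water volume = 4.728×10^15 / 999.4 = 4.731×10^12 m³.
Δh = 4.731×10^12 / 3.57×10^14 = 0.0133 m = 13 mm.

≈ 13 mm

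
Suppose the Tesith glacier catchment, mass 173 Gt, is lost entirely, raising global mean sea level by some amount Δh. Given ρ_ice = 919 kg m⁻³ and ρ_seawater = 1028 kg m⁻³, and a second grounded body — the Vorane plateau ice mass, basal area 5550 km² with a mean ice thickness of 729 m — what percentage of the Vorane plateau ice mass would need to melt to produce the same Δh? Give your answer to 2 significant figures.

≈ 4.7 %

Equal sea-level rise means equal mass of meltwater, i.e. equal mass of ice lost.
Ice mass of Tesith: 1.730×10^14 kg; ice mass of Vorane: 3.718×10^15 kg.
Fraction required = 1.730×10^14 / 3.718×10^15 = 0.0465 → 4.7 %.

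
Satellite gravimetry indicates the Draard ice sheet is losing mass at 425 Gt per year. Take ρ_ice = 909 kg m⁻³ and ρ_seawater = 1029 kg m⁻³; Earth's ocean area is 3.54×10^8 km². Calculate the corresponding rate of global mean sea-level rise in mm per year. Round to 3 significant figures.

ρ_w = 1029 kg m⁻³. Annual water volume added = 425 Gt / ρ_w = 4.250×10^14 kg / 1029 kg m⁻³ = 4.130×10^11 m³.
Δh per year = 4.130×10^11 / 3.54×10^14 = 1.17×10^-3 m = 1.17 mm.

≈ 1.17 mm/yr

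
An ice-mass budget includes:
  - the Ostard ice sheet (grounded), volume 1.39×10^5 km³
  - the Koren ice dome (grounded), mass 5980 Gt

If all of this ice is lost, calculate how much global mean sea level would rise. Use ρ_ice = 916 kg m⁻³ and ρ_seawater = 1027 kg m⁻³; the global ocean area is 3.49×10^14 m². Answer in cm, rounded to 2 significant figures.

≈ 37 cm

Ostard: 1.39×10^5 km³ × (916/1027) = 1.240×10^5 km³ of water.
Koren: 5980 Gt = 5.980×10^15 kg; dividing by ρ_w = 1027 kg m⁻³ gives 5.823×10^12 m³ of water.
Total added water ≈ 1.298×10^14 m³ over 3.49×10^14 m² → Δh = 0.372 m = 37 cm.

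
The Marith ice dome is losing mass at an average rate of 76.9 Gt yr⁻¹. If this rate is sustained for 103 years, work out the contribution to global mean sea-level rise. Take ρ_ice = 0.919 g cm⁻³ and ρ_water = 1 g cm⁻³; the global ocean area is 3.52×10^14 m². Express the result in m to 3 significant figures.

Total mass lost = 76.9 Gt/yr × 103 yr = 7921 Gt = 7.921×10^15 kg.
ρ_w = 1 g cm⁻³ = 1000 kg m⁻³, so water volume = 7.921×10^15 / 1000 = 7.921×10^12 m³.
Δh = 7.921×10^12 / 3.52×10^14 = 0.0225 m.

≈ 0.0225 m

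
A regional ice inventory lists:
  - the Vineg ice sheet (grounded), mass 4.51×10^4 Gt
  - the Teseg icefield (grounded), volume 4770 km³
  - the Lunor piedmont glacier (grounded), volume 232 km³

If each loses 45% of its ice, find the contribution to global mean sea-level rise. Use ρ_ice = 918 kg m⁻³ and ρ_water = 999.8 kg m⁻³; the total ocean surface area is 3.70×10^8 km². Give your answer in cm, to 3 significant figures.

≈ 6.04 cm

Vineg: 0.45 × 4.51×10^4 Gt = 2.030×10^16 kg; dividing by ρ_w = 999.8 kg m⁻³ gives 2.030×10^13 m³ of water.
Teseg: 0.45 × 4770 km³ × (918/999.8) = 1971 km³ of water.
Lunor: 0.45 × 232 km³ × (918/999.8) = 95.86 km³ of water.
Total added water ≈ 2.237×10^13 m³ over 3.70×10^14 m² → Δh = 0.0604 m = 6.04 cm.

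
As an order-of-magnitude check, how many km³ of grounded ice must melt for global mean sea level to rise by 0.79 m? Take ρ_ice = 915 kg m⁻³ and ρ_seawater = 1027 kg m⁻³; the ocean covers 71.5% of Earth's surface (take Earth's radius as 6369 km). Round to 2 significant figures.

Required water volume = Δh × A = 0.79 m × 3.64×10^14 m² = 2.879×10^14 m³ = 2.879×10^5 km³.
Ice volume = water volume × ρ_w/ρ_ice = 2.879×10^5 × 1027/915 = 3.2×10^5 km³.

≈ 3.2×10^5 km³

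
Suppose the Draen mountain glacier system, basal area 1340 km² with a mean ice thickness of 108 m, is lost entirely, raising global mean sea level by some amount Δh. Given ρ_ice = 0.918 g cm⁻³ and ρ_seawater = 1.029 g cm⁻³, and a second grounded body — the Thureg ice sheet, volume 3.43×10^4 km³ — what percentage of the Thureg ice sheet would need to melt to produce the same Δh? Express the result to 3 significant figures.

Equal sea-level rise means equal mass of meltwater, i.e. equal mass of ice lost.
Ice mass of Draen: 1.329×10^14 kg; ice mass of Thureg: 3.149×10^16 kg.
Fraction required = 1.329×10^14 / 3.149×10^16 = 4.22×10^-3 → 0.422 %.

≈ 0.422 %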